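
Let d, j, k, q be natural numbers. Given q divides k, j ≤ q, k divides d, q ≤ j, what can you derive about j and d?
j divides d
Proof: From q ≤ j and j ≤ q, q = j. From q divides k and k divides d, q divides d. From q = j, j divides d.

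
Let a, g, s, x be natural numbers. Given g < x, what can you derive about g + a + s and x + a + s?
g + a + s < x + a + s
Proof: g < x, hence g + a < x + a. Then g + a + s < x + a + s.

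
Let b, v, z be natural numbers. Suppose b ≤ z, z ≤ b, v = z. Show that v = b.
z ≤ b and b ≤ z, so z = b. Because v = z, v = b.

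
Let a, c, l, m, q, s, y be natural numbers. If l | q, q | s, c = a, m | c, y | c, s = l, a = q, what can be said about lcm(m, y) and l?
lcm(m, y) | l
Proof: c = a and a = q, thus c = q. From s = l and q | s, q | l. Since l | q, q = l. c = q, so c = l. m | c and y | c, therefore lcm(m, y) | c. Since c = l, lcm(m, y) | l.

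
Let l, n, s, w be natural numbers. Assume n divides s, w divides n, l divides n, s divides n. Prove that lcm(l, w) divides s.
n divides s and s divides n, so n = s. Since l divides n and w divides n, lcm(l, w) divides n. Because n = s, lcm(l, w) divides s.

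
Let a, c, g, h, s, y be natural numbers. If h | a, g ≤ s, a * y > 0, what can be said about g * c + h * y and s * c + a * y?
g * c + h * y ≤ s * c + a * y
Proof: g ≤ s, hence g * c ≤ s * c. From h | a, h * y | a * y. From a * y > 0, h * y ≤ a * y. Because g * c ≤ s * c, g * c + h * y ≤ s * c + a * y.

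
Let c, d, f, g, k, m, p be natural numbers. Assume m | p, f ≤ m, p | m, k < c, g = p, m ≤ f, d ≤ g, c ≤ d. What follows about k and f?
k < f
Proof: p | m and m | p, therefore p = m. g = p, so g = m. From m ≤ f and f ≤ m, m = f. Since g = m, g = f. Because k < c and c ≤ d, k < d. Since d ≤ g, k < g. Since g = f, k < f.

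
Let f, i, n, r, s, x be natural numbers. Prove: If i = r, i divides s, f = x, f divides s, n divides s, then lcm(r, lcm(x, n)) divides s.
i = r and i divides s, therefore r divides s. f = x and f divides s, therefore x divides s. n divides s, so lcm(x, n) divides s. From r divides s, lcm(r, lcm(x, n)) divides s.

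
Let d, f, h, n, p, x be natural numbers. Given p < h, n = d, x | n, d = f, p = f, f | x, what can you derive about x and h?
x < h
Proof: From n = d and x | n, x | d. d = f, so x | f. f | x, so f = x. From p = f, p = x. Since p < h, x < h.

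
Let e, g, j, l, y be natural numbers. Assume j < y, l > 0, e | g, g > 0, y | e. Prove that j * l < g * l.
Because y | e and e | g, y | g. Since g > 0, y ≤ g. j < y, so j < g. Since l > 0, j * l < g * l.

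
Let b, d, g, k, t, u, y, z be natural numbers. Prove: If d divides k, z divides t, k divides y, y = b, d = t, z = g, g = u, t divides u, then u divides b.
z = g and g = u, thus z = u. z divides t, so u divides t. t divides u, so t = u. d = t and d divides k, thus t divides k. Since t = u, u divides k. From y = b and k divides y, k divides b. u divides k, so u divides b.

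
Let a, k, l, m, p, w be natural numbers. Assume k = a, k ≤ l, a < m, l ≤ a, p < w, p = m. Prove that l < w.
k = a and k ≤ l, thus a ≤ l. l ≤ a, so a = l. p = m and p < w, so m < w. a < m, so a < w. a = l, so l < w.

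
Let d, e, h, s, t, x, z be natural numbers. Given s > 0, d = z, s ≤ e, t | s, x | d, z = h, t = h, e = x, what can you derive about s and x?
s = x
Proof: d = z and z = h, so d = h. x | d, so x | h. Because t = h and t | s, h | s. Since x | h, x | s. Since s > 0, x ≤ s. Since e = x and s ≤ e, s ≤ x. x ≤ s, so x = s. Then s = x.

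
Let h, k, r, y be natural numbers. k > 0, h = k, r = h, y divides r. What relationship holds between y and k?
y ≤ k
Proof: r = h and h = k, thus r = k. y divides r, so y divides k. k > 0, so y ≤ k.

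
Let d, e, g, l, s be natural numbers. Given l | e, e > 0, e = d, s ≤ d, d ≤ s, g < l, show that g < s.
d ≤ s and s ≤ d, thus d = s. From e = d, e = s. Since l | e and e > 0, l ≤ e. g < l, so g < e. e = s, so g < s.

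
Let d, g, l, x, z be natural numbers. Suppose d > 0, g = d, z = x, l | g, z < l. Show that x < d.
Because z = x and z < l, x < l. g = d and l | g, therefore l | d. d > 0, so l ≤ d. Since x < l, x < d.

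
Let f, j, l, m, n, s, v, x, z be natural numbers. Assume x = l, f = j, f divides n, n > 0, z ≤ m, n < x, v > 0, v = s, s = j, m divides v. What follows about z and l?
z < l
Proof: v = s and s = j, hence v = j. m divides v and v > 0, hence m ≤ v. Since z ≤ m, z ≤ v. Since v = j, z ≤ j. f divides n and n > 0, hence f ≤ n. From f = j, j ≤ n. Because x = l and n < x, n < l. j ≤ n, so j < l. z ≤ j, so z < l.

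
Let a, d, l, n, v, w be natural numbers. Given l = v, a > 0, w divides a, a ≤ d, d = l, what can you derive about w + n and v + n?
w + n ≤ v + n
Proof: w divides a and a > 0, so w ≤ a. Since d = l and a ≤ d, a ≤ l. Since l = v, a ≤ v. Since w ≤ a, w ≤ v. Then w + n ≤ v + n.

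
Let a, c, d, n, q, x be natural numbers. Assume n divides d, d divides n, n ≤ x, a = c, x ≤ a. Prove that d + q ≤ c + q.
Because n divides d and d divides n, n = d. Since a = c and x ≤ a, x ≤ c. Since n ≤ x, n ≤ c. Since n = d, d ≤ c. Then d + q ≤ c + q.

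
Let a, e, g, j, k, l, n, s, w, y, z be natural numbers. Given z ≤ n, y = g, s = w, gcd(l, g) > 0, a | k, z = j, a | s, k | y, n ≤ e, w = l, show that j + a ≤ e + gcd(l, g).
From z = j and z ≤ n, j ≤ n. n ≤ e, so j ≤ e. From s = w and w = l, s = l. a | s, so a | l. y = g and k | y, thus k | g. Since a | k, a | g. Since a | l, a | gcd(l, g). Since gcd(l, g) > 0, a ≤ gcd(l, g). j ≤ e, so j + a ≤ e + gcd(l, g).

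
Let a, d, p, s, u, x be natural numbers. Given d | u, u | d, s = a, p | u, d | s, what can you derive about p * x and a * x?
p * x | a * x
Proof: u | d and d | u, therefore u = d. p | u, so p | d. s = a and d | s, so d | a. Since p | d, p | a. Then p * x | a * x.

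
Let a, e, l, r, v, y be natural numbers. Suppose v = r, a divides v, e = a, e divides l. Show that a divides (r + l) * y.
v = r and a divides v, thus a divides r. e = a and e divides l, thus a divides l. Since a divides r, a divides r + l. Then a divides (r + l) * y.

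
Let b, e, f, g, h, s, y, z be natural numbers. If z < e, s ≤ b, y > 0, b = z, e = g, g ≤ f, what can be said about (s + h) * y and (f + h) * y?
(s + h) * y < (f + h) * y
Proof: b = z and s ≤ b, so s ≤ z. e = g and z < e, so z < g. g ≤ f, so z < f. Since s ≤ z, s < f. Then s + h < f + h. Using y > 0, by multiplying by a positive, (s + h) * y < (f + h) * y.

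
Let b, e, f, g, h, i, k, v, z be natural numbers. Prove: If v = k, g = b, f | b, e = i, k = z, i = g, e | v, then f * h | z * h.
Since v = k and e | v, e | k. Because e = i, i | k. Since k = z, i | z. Since i = g, g | z. g = b, so b | z. Since f | b, f | z. Then f * h | z * h.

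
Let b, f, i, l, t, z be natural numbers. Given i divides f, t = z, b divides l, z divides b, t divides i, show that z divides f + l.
t = z and t divides i, hence z divides i. From i divides f, z divides f. From z divides b and b divides l, z divides l. Since z divides f, z divides f + l.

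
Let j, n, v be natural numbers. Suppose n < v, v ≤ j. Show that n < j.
n < v and v ≤ j. By transitivity, n < j.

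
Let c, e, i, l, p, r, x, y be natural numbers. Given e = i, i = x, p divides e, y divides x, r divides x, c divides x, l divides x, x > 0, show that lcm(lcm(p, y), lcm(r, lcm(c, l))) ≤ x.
e = i and i = x, hence e = x. p divides e, so p divides x. Since y divides x, lcm(p, y) divides x. c divides x and l divides x, hence lcm(c, l) divides x. Since r divides x, lcm(r, lcm(c, l)) divides x. lcm(p, y) divides x, so lcm(lcm(p, y), lcm(r, lcm(c, l))) divides x. Because x > 0, lcm(lcm(p, y), lcm(r, lcm(c, l))) ≤ x.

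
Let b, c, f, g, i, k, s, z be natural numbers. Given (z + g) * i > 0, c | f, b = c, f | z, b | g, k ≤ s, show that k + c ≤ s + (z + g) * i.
c | f and f | z, therefore c | z. b = c and b | g, therefore c | g. Since c | z, c | z + g. Then c | (z + g) * i. Since (z + g) * i > 0, c ≤ (z + g) * i. k ≤ s, so k + c ≤ s + (z + g) * i.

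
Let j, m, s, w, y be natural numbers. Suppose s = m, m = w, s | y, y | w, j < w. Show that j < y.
Since s = m and m = w, s = w. s | y, so w | y. From y | w, w = y. Since j < w, j < y.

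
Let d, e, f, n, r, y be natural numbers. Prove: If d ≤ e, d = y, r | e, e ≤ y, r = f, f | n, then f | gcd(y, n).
d = y and d ≤ e, so y ≤ e. Since e ≤ y, e = y. From r = f and r | e, f | e. e = y, so f | y. Since f | n, f | gcd(y, n).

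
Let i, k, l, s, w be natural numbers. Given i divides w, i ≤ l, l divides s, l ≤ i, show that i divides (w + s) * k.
Because l ≤ i and i ≤ l, l = i. l divides s, so i divides s. From i divides w, i divides w + s. Then i divides (w + s) * k.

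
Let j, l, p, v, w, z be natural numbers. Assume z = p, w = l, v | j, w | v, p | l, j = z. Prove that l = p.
Because j = z and z = p, j = p. w | v and v | j, therefore w | j. w = l, so l | j. Since j = p, l | p. p | l, so p = l. Then l = p.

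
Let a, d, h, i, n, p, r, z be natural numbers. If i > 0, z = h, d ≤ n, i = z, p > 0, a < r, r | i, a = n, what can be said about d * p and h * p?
d * p < h * p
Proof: i = z and z = h, thus i = h. Because r | i and i > 0, r ≤ i. i = h, so r ≤ h. a < r, so a < h. a = n, so n < h. d ≤ n, so d < h. p > 0, so d * p < h * p.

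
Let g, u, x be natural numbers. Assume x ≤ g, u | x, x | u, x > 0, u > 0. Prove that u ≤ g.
From x | u and u > 0, x ≤ u. From u | x and x > 0, u ≤ x. x ≤ u, so x = u. x ≤ g, so u ≤ g.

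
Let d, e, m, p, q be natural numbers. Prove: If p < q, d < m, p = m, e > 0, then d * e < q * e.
Since p = m and p < q, m < q. Since d < m, d < q. Since e > 0, by multiplying by a positive, d * e < q * e.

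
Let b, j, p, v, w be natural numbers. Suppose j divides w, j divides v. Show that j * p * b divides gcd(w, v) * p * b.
Since j divides w and j divides v, j divides gcd(w, v). Then j * p divides gcd(w, v) * p. Then j * p * b divides gcd(w, v) * p * b.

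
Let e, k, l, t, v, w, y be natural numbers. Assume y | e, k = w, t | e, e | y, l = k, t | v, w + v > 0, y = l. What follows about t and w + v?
t ≤ w + v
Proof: From e | y and y | e, e = y. y = l and l = k, so y = k. k = w, so y = w. e = y, so e = w. t | e, so t | w. Since t | v, t | w + v. Since w + v > 0, t ≤ w + v.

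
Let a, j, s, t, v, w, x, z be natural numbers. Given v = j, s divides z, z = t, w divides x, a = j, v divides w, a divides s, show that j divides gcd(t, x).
Because a = j and a divides s, j divides s. s divides z, so j divides z. Since z = t, j divides t. Since v divides w and w divides x, v divides x. Since v = j, j divides x. Because j divides t, j divides gcd(t, x).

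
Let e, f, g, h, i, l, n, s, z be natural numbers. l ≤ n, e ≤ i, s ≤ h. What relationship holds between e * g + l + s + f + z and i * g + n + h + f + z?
e * g + l + s + f + z ≤ i * g + n + h + f + z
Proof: Because e ≤ i, by multiplying by a non-negative, e * g ≤ i * g. l ≤ n and s ≤ h, hence l + s ≤ n + h. Then l + s + f ≤ n + h + f. Since e * g ≤ i * g, e * g + l + s + f ≤ i * g + n + h + f. Then e * g + l + s + f + z ≤ i * g + n + h + f + z.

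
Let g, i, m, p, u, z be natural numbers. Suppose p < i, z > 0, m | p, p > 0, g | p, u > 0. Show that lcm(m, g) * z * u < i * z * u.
m | p and g | p, so lcm(m, g) | p. p > 0, so lcm(m, g) ≤ p. Since p < i, lcm(m, g) < i. Since z > 0, lcm(m, g) * z < i * z. u > 0, so lcm(m, g) * z * u < i * z * u.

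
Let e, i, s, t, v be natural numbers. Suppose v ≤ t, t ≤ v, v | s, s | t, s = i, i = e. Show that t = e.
Because v ≤ t and t ≤ v, v = t. v | s, so t | s. Since s | t, t = s. Since s = i, t = i. Since i = e, t = e.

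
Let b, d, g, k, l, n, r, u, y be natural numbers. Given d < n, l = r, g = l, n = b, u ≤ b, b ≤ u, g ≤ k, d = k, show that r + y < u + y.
g = l and l = r, so g = r. From b ≤ u and u ≤ b, b = u. From n = b, n = u. d = k and d < n, thus k < n. g ≤ k, so g < n. Since n = u, g < u. Because g = r, r < u. Then r + y < u + y.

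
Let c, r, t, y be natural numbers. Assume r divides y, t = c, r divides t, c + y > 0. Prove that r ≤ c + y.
Because t = c and r divides t, r divides c. r divides y, so r divides c + y. c + y > 0, so r ≤ c + y.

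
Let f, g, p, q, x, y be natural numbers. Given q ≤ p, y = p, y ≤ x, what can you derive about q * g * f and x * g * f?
q * g * f ≤ x * g * f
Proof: y = p and y ≤ x, thus p ≤ x. Since q ≤ p, q ≤ x. Then q * g ≤ x * g. Then q * g * f ≤ x * g * f.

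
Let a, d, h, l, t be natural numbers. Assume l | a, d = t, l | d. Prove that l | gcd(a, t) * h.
Since d = t and l | d, l | t. l | a, so l | gcd(a, t). Then l | gcd(a, t) * h.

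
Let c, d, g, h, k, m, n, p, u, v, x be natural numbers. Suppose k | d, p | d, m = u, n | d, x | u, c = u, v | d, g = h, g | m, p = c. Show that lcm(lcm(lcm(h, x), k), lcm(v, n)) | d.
From m = u and g | m, g | u. Since g = h, h | u. x | u, so lcm(h, x) | u. Since p = c and c = u, p = u. p | d, so u | d. Since lcm(h, x) | u, lcm(h, x) | d. k | d, so lcm(lcm(h, x), k) | d. v | d and n | d, hence lcm(v, n) | d. Since lcm(lcm(h, x), k) | d, lcm(lcm(lcm(h, x), k), lcm(v, n)) | d.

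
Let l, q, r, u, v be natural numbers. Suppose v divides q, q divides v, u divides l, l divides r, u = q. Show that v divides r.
Since q divides v and v divides q, q = v. u = q, so u = v. Since u divides l and l divides r, u divides r. u = v, so v divides r.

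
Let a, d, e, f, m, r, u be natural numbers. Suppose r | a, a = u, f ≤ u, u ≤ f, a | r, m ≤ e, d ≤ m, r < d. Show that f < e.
From r | a and a | r, r = a. Since a = u, r = u. u ≤ f and f ≤ u, thus u = f. Since r = u, r = f. d ≤ m and m ≤ e, hence d ≤ e. From r < d, r < e. Since r = f, f < e.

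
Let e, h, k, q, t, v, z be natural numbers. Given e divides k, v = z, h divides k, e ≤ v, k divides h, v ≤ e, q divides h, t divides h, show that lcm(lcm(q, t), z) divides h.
q divides h and t divides h, hence lcm(q, t) divides h. Since e ≤ v and v ≤ e, e = v. Because k divides h and h divides k, k = h. e divides k, so e divides h. e = v, so v divides h. Since v = z, z divides h. lcm(q, t) divides h, so lcm(lcm(q, t), z) divides h.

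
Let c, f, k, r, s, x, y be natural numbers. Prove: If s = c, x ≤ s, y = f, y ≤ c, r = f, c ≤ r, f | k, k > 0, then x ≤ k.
s = c and x ≤ s, hence x ≤ c. y = f and y ≤ c, so f ≤ c. r = f and c ≤ r, therefore c ≤ f. f ≤ c, so f = c. f | k, so c | k. From k > 0, c ≤ k. Since x ≤ c, x ≤ k.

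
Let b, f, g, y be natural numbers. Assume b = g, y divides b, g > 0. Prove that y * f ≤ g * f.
b = g and y divides b, thus y divides g. Since g > 0, y ≤ g. By multiplying by a non-negative, y * f ≤ g * f.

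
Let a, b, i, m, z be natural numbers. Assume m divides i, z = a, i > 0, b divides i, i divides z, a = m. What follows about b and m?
b ≤ m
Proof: z = a and a = m, so z = m. Since i divides z, i divides m. Since m divides i, i = m. From b divides i and i > 0, b ≤ i. i = m, so b ≤ m.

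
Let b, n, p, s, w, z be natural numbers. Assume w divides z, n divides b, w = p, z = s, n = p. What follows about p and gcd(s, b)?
p divides gcd(s, b)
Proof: Because w = p and w divides z, p divides z. Since z = s, p divides s. n = p and n divides b, so p divides b. p divides s, so p divides gcd(s, b).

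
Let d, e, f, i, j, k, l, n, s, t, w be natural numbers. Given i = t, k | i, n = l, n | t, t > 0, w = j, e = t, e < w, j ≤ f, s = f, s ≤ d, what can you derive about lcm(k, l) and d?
lcm(k, l) < d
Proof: From i = t and k | i, k | t. n = l and n | t, therefore l | t. k | t, so lcm(k, l) | t. t > 0, so lcm(k, l) ≤ t. Since e = t and e < w, t < w. w = j, so t < j. Since j ≤ f, t < f. s = f and s ≤ d, therefore f ≤ d. Since t < f, t < d. Since lcm(k, l) ≤ t, lcm(k, l) < d.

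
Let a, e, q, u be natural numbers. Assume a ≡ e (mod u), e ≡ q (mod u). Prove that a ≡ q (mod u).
a ≡ e (mod u) and e ≡ q (mod u). By transitivity, a ≡ q (mod u).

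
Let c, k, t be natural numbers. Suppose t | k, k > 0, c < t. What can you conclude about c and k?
c < k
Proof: t | k and k > 0, hence t ≤ k. c < t, so c < k.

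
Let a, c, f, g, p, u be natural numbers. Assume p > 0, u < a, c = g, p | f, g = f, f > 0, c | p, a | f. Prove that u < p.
From c = g and c | p, g | p. Since g = f, f | p. Since p > 0, f ≤ p. Since p | f and f > 0, p ≤ f. f ≤ p, so f = p. Since a | f, a | p. p > 0, so a ≤ p. u < a, so u < p.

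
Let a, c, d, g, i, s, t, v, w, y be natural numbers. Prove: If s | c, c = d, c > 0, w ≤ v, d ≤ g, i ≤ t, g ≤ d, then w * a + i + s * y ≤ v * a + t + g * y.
Since w ≤ v, w * a ≤ v * a. i ≤ t, so w * a + i ≤ v * a + t. d ≤ g and g ≤ d, so d = g. Because c = d, c = g. Since s | c and c > 0, s ≤ c. Since c = g, s ≤ g. Then s * y ≤ g * y. w * a + i ≤ v * a + t, so w * a + i + s * y ≤ v * a + t + g * y.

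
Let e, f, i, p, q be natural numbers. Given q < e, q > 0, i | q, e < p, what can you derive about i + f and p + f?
i + f < p + f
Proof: i | q and q > 0, so i ≤ q. q < e and e < p, thus q < p. Since i ≤ q, i < p. Then i + f < p + f.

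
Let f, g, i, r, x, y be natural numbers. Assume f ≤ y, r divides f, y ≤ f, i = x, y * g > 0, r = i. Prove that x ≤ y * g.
From r = i and i = x, r = x. Because f ≤ y and y ≤ f, f = y. Since r divides f, r divides y. r = x, so x divides y. Then x divides y * g. Since y * g > 0, x ≤ y * g.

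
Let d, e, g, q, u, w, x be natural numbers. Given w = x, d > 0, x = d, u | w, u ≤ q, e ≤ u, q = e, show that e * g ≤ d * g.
Since q = e and u ≤ q, u ≤ e. Since e ≤ u, u = e. Because w = x and u | w, u | x. x = d, so u | d. Since d > 0, u ≤ d. Since u = e, e ≤ d. Then e * g ≤ d * g.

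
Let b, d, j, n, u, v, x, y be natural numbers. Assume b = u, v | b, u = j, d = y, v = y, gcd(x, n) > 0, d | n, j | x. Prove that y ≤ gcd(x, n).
v = y and v | b, hence y | b. Since b = u, y | u. From u = j, y | j. j | x, so y | x. From d = y and d | n, y | n. Since y | x, y | gcd(x, n). Since gcd(x, n) > 0, y ≤ gcd(x, n).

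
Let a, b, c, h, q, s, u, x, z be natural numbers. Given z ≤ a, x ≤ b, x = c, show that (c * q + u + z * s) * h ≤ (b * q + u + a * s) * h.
From x = c and x ≤ b, c ≤ b. Then c * q ≤ b * q. Then c * q + u ≤ b * q + u. From z ≤ a, z * s ≤ a * s. c * q + u ≤ b * q + u, so c * q + u + z * s ≤ b * q + u + a * s. Then (c * q + u + z * s) * h ≤ (b * q + u + a * s) * h.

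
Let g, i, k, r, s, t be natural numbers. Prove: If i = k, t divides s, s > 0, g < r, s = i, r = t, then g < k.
s = i and i = k, thus s = k. r = t and g < r, hence g < t. t divides s and s > 0, therefore t ≤ s. From g < t, g < s. s = k, so g < k.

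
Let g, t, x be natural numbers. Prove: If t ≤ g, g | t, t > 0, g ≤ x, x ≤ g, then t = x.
g | t and t > 0, therefore g ≤ t. Since t ≤ g, t = g. g ≤ x and x ≤ g, thus g = x. Since t = g, t = x.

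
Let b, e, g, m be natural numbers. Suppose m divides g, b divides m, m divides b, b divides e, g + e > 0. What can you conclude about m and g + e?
m ≤ g + e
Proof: Because b divides m and m divides b, b = m. b divides e, so m divides e. Because m divides g, m divides g + e. g + e > 0, so m ≤ g + e.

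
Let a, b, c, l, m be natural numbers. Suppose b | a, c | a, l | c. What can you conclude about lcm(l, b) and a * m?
lcm(l, b) | a * m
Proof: l | c and c | a, therefore l | a. Because b | a, lcm(l, b) | a. Then lcm(l, b) | a * m.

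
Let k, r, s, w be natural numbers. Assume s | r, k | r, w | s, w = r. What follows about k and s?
k | s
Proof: Because w = r and w | s, r | s. s | r, so r = s. Since k | r, k | s.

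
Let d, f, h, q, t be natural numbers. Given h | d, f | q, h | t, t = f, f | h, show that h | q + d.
Because t = f and h | t, h | f. From f | h, f = h. f | q, so h | q. h | d, so h | q + d.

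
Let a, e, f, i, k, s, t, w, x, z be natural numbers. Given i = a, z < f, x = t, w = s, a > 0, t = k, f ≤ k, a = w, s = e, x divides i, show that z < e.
Because a = w and w = s, a = s. s = e, so a = e. Because z < f and f ≤ k, z < k. x = t and x divides i, hence t divides i. t = k, so k divides i. Since i = a, k divides a. Since a > 0, k ≤ a. z < k, so z < a. Since a = e, z < e.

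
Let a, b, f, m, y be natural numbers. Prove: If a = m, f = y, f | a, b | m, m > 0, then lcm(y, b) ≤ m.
From f = y and f | a, y | a. a = m, so y | m. b | m, so lcm(y, b) | m. m > 0, so lcm(y, b) ≤ m.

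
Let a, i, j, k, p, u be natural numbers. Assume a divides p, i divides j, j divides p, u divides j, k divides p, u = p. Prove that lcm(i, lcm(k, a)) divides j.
u = p and u divides j, so p divides j. Since j divides p, p = j. Because k divides p and a divides p, lcm(k, a) divides p. Because p = j, lcm(k, a) divides j. i divides j, so lcm(i, lcm(k, a)) divides j.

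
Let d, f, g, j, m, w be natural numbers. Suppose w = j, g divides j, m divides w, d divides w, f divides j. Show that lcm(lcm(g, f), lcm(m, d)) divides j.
Because g divides j and f divides j, lcm(g, f) divides j. m divides w and d divides w, therefore lcm(m, d) divides w. Because w = j, lcm(m, d) divides j. Because lcm(g, f) divides j, lcm(lcm(g, f), lcm(m, d)) divides j.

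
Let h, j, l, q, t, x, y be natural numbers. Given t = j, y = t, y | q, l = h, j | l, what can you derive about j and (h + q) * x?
j | (h + q) * x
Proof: l = h and j | l, hence j | h. y = t and t = j, so y = j. Since y | q, j | q. j | h, so j | h + q. Then j | (h + q) * x.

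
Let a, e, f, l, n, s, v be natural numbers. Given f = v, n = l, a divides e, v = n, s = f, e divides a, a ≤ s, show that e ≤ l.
s = f and f = v, thus s = v. v = n, so s = n. Since n = l, s = l. Because a divides e and e divides a, a = e. a ≤ s, so e ≤ s. From s = l, e ≤ l.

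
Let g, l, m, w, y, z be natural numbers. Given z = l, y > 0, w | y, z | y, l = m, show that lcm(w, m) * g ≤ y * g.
z = l and l = m, so z = m. z | y, so m | y. Since w | y, lcm(w, m) | y. y > 0, so lcm(w, m) ≤ y. Then lcm(w, m) * g ≤ y * g.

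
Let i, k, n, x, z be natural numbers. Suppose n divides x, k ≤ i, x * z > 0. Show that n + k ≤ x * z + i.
Since n divides x, n divides x * z. x * z > 0, so n ≤ x * z. k ≤ i, so n + k ≤ x * z + i.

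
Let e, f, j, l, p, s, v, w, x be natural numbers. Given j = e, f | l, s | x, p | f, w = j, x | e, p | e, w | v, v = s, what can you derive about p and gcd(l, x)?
p | gcd(l, x)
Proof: p | f and f | l, therefore p | l. w = j and w | v, therefore j | v. v = s, so j | s. Since s | x, j | x. j = e, so e | x. Since x | e, e = x. p | e, so p | x. p | l, so p | gcd(l, x).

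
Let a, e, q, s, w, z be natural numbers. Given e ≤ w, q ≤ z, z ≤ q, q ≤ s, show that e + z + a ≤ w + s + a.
Because q ≤ z and z ≤ q, q = z. Since q ≤ s, z ≤ s. Then z + a ≤ s + a. e ≤ w, so e + z + a ≤ w + s + a.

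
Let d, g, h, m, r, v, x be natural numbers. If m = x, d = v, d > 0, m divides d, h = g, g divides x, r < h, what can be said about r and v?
r < v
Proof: h = g and r < h, hence r < g. m = x and m divides d, therefore x divides d. g divides x, so g divides d. Because d > 0, g ≤ d. Since d = v, g ≤ v. From r < g, r < v.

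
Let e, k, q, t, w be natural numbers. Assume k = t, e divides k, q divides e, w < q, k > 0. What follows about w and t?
w < t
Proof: Because q divides e and e divides k, q divides k. Since k > 0, q ≤ k. Since w < q, w < k. Since k = t, w < t.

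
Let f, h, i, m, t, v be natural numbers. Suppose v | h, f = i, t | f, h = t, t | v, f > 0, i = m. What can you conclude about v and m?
v ≤ m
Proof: f = i and i = m, so f = m. h = t and v | h, so v | t. t | v, so t = v. t | f, so v | f. f > 0, so v ≤ f. f = m, so v ≤ m.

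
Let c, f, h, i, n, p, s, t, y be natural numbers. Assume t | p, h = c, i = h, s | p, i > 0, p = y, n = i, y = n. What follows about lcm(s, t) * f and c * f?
lcm(s, t) * f ≤ c * f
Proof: i = h and h = c, hence i = c. y = n and n = i, thus y = i. s | p and t | p, so lcm(s, t) | p. p = y, so lcm(s, t) | y. Since y = i, lcm(s, t) | i. Since i > 0, lcm(s, t) ≤ i. i = c, so lcm(s, t) ≤ c. Then lcm(s, t) * f ≤ c * f.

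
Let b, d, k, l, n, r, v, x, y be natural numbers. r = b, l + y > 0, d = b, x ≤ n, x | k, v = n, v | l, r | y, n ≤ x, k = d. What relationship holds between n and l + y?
n ≤ l + y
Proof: v = n and v | l, so n | l. x ≤ n and n ≤ x, therefore x = n. Because k = d and x | k, x | d. x = n, so n | d. Since d = b, n | b. r = b and r | y, thus b | y. Since n | b, n | y. n | l, so n | l + y. Because l + y > 0, n ≤ l + y.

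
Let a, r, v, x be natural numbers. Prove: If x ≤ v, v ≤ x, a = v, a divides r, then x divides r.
Since v ≤ x and x ≤ v, v = x. a = v, so a = x. From a divides r, x divides r.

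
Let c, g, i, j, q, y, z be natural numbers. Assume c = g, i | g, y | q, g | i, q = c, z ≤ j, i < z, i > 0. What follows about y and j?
y < j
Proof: q = c and c = g, so q = g. Since g | i and i | g, g = i. Since q = g, q = i. Because y | q, y | i. i > 0, so y ≤ i. Since i < z and z ≤ j, i < j. y ≤ i, so y < j.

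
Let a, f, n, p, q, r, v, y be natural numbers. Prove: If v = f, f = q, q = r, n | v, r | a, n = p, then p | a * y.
From f = q and q = r, f = r. n = p and n | v, therefore p | v. From v = f, p | f. f = r, so p | r. Since r | a, p | a. Then p | a * y.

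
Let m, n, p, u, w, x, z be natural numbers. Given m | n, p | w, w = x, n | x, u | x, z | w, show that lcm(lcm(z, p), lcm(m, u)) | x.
Since z | w and p | w, lcm(z, p) | w. w = x, so lcm(z, p) | x. m | n and n | x, hence m | x. Since u | x, lcm(m, u) | x. Since lcm(z, p) | x, lcm(lcm(z, p), lcm(m, u)) | x.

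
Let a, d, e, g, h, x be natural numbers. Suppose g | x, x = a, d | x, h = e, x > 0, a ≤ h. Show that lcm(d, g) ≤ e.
Because d | x and g | x, lcm(d, g) | x. From x > 0, lcm(d, g) ≤ x. Since x = a, lcm(d, g) ≤ a. a ≤ h, so lcm(d, g) ≤ h. h = e, so lcm(d, g) ≤ e.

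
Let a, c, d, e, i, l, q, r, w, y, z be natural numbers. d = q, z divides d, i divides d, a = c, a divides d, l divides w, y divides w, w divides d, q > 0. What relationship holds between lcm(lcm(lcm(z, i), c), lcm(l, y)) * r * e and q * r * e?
lcm(lcm(lcm(z, i), c), lcm(l, y)) * r * e ≤ q * r * e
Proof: z divides d and i divides d, thus lcm(z, i) divides d. From a = c and a divides d, c divides d. lcm(z, i) divides d, so lcm(lcm(z, i), c) divides d. From l divides w and y divides w, lcm(l, y) divides w. From w divides d, lcm(l, y) divides d. lcm(lcm(z, i), c) divides d, so lcm(lcm(lcm(z, i), c), lcm(l, y)) divides d. From d = q, lcm(lcm(lcm(z, i), c), lcm(l, y)) divides q. q > 0, so lcm(lcm(lcm(z, i), c), lcm(l, y)) ≤ q. By multiplying by a non-negative, lcm(lcm(lcm(z, i), c), lcm(l, y)) * r ≤ q * r. By multiplying by a non-negative, lcm(lcm(lcm(z, i), c), lcm(l, y)) * r * e ≤ q * r * e.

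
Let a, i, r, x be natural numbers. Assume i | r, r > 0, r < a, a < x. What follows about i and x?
i < x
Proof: From i | r and r > 0, i ≤ r. Because r < a and a < x, r < x. Since i ≤ r, i < x.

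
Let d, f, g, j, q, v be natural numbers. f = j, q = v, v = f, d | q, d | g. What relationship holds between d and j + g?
d | j + g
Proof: q = v and v = f, so q = f. d | q, so d | f. Since f = j, d | j. Since d | g, d | j + g.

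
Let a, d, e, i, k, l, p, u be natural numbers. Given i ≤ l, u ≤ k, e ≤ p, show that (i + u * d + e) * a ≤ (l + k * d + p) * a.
u ≤ k. By multiplying by a non-negative, u * d ≤ k * d. Since i ≤ l, i + u * d ≤ l + k * d. Because e ≤ p, i + u * d + e ≤ l + k * d + p. By multiplying by a non-negative, (i + u * d + e) * a ≤ (l + k * d + p) * a.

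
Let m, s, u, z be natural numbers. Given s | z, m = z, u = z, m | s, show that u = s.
m = z and m | s, thus z | s. s | z, so z = s. u = z, so u = s.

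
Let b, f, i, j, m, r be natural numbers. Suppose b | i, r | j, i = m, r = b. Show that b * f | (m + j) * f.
i = m and b | i, therefore b | m. r = b and r | j, thus b | j. Because b | m, b | m + j. Then b * f | (m + j) * f.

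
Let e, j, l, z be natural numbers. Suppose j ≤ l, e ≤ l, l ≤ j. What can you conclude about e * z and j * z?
e * z ≤ j * z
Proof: l ≤ j and j ≤ l, thus l = j. From e ≤ l, e ≤ j. Then e * z ≤ j * z.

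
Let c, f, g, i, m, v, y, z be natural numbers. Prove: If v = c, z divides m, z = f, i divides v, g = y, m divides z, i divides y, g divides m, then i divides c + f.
v = c and i divides v, therefore i divides c. Since m divides z and z divides m, m = z. Because z = f, m = f. Since g = y and g divides m, y divides m. i divides y, so i divides m. From m = f, i divides f. i divides c, so i divides c + f.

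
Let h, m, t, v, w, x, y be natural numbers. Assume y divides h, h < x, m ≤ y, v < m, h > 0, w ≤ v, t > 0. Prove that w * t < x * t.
w ≤ v and v < m, therefore w < m. Since m ≤ y, w < y. From y divides h and h > 0, y ≤ h. Since h < x, y < x. Since w < y, w < x. From t > 0, by multiplying by a positive, w * t < x * t.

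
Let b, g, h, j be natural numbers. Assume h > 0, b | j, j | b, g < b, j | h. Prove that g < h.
From b | j and j | b, b = j. g < b, so g < j. Because j | h and h > 0, j ≤ h. Since g < j, g < h.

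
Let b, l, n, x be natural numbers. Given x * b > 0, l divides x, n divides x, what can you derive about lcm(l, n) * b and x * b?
lcm(l, n) * b ≤ x * b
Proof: Since l divides x and n divides x, lcm(l, n) divides x. Then lcm(l, n) * b divides x * b. Since x * b > 0, lcm(l, n) * b ≤ x * b.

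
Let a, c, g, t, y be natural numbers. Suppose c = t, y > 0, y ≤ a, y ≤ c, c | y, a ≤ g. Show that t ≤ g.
c | y and y > 0, hence c ≤ y. Since y ≤ c, y = c. From c = t, y = t. From y ≤ a and a ≤ g, y ≤ g. Because y = t, t ≤ g.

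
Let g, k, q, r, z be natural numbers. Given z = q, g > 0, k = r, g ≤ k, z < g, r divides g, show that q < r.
k = r and g ≤ k, thus g ≤ r. r divides g and g > 0, thus r ≤ g. Since g ≤ r, g = r. z < g, so z < r. From z = q, q < r.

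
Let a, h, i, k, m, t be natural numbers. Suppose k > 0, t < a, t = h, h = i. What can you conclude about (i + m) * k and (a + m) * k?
(i + m) * k < (a + m) * k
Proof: From t = h and h = i, t = i. t < a, so i < a. Then i + m < a + m. Combined with k > 0, by multiplying by a positive, (i + m) * k < (a + m) * k.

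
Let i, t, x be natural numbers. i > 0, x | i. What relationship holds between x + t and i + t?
x + t ≤ i + t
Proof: x | i and i > 0, therefore x ≤ i. Then x + t ≤ i + t.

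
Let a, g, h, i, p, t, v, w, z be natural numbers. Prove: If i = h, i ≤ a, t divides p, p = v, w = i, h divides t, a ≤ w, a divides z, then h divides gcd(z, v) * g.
From w = i and a ≤ w, a ≤ i. Since i ≤ a, a = i. Since a divides z, i divides z. i = h, so h divides z. p = v and t divides p, hence t divides v. h divides t, so h divides v. Since h divides z, h divides gcd(z, v). Then h divides gcd(z, v) * g.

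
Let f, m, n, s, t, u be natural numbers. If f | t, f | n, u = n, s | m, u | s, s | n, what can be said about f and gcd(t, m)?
f | gcd(t, m)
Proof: Since u = n and u | s, n | s. Since s | n, s = n. s | m, so n | m. f | n, so f | m. From f | t, f | gcd(t, m).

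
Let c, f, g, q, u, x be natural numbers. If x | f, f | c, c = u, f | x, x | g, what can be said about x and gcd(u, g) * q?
x | gcd(u, g) * q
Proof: From f | x and x | f, f = x. c = u and f | c, therefore f | u. f = x, so x | u. Since x | g, x | gcd(u, g). Then x | gcd(u, g) * q.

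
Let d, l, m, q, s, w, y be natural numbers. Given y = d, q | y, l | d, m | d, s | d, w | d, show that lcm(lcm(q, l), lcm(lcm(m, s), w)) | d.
Since y = d and q | y, q | d. l | d, so lcm(q, l) | d. From m | d and s | d, lcm(m, s) | d. Since w | d, lcm(lcm(m, s), w) | d. From lcm(q, l) | d, lcm(lcm(q, l), lcm(lcm(m, s), w)) | d.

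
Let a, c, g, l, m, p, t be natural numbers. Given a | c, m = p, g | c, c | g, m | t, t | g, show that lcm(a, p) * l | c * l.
g | c and c | g, hence g = c. m | t and t | g, hence m | g. g = c, so m | c. m = p, so p | c. From a | c, lcm(a, p) | c. Then lcm(a, p) * l | c * l.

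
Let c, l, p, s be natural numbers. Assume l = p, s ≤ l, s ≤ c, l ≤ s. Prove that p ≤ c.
s ≤ l and l ≤ s, hence s = l. Since l = p, s = p. s ≤ c, so p ≤ c.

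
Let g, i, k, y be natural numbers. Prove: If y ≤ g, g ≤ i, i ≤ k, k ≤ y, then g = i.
Because i ≤ k and k ≤ y, i ≤ y. Since y ≤ g, i ≤ g. Since g ≤ i, g = i.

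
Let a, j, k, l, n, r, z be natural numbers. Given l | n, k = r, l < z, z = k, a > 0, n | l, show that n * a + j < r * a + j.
l | n and n | l, therefore l = n. z = k and k = r, thus z = r. l < z, so l < r. Since l = n, n < r. Since a > 0, n * a < r * a. Then n * a + j < r * a + j.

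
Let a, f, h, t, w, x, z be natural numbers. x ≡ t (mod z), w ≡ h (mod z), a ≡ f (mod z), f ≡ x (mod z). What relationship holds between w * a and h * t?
w * a ≡ h * t (mod z)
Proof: From a ≡ f (mod z) and f ≡ x (mod z), a ≡ x (mod z). x ≡ t (mod z), so a ≡ t (mod z). Because w ≡ h (mod z), w * a ≡ h * t (mod z).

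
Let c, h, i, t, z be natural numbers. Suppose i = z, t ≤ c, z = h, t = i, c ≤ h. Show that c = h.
i = z and z = h, hence i = h. t = i and t ≤ c, therefore i ≤ c. i = h, so h ≤ c. Since c ≤ h, h = c. Then c = h.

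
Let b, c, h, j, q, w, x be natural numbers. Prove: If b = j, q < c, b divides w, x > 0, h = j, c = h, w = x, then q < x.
c = h and h = j, hence c = j. q < c, so q < j. From w = x and b divides w, b divides x. Since x > 0, b ≤ x. Since b = j, j ≤ x. Since q < j, q < x.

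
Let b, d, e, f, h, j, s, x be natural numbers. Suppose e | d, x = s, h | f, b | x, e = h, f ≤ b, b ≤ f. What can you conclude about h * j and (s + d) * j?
h * j | (s + d) * j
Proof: b ≤ f and f ≤ b, so b = f. x = s and b | x, hence b | s. b = f, so f | s. Since h | f, h | s. From e = h and e | d, h | d. h | s, so h | s + d. Then h * j | (s + d) * j.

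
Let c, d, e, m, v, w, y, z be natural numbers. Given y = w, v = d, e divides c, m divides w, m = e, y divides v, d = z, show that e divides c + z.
v = d and d = z, thus v = z. y = w and y divides v, therefore w divides v. From v = z, w divides z. Since m divides w, m divides z. m = e, so e divides z. e divides c, so e divides c + z.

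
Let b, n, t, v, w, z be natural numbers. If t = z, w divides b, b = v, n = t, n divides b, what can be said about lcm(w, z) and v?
lcm(w, z) divides v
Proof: Since n = t and t = z, n = z. n divides b, so z divides b. Since w divides b, lcm(w, z) divides b. b = v, so lcm(w, z) divides v.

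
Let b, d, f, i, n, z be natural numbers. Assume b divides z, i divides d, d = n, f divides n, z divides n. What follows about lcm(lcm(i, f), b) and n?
lcm(lcm(i, f), b) divides n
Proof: Because d = n and i divides d, i divides n. From f divides n, lcm(i, f) divides n. Since b divides z and z divides n, b divides n. From lcm(i, f) divides n, lcm(lcm(i, f), b) divides n.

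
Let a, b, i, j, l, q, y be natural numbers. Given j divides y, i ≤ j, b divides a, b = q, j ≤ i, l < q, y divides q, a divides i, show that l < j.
b = q and b divides a, thus q divides a. i ≤ j and j ≤ i, thus i = j. a divides i, so a divides j. Since q divides a, q divides j. j divides y and y divides q, thus j divides q. Since q divides j, q = j. Since l < q, l < j.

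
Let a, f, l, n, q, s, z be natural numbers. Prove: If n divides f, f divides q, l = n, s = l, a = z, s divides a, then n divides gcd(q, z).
n divides f and f divides q, therefore n divides q. From a = z and s divides a, s divides z. Since s = l, l divides z. l = n, so n divides z. Since n divides q, n divides gcd(q, z).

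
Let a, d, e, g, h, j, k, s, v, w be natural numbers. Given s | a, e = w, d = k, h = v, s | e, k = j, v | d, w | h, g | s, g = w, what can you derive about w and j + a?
w | j + a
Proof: d = k and k = j, hence d = j. Because h = v and w | h, w | v. Since v | d, w | d. d = j, so w | j. e = w and s | e, hence s | w. Because g = w and g | s, w | s. s | w, so s = w. s | a, so w | a. w | j, so w | j + a.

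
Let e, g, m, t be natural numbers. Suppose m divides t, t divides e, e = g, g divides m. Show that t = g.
g divides m and m divides t, so g divides t. Since e = g and t divides e, t divides g. Since g divides t, g = t. Then t = g.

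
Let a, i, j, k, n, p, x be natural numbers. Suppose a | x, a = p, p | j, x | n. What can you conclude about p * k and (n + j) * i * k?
p * k | (n + j) * i * k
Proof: Since a = p and a | x, p | x. x | n, so p | n. Since p | j, p | n + j. Then p | (n + j) * i. Then p * k | (n + j) * i * k.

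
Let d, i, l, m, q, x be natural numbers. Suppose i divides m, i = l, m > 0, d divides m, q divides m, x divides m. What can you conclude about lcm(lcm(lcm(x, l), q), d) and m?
lcm(lcm(lcm(x, l), q), d) ≤ m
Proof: i = l and i divides m, therefore l divides m. x divides m, so lcm(x, l) divides m. From q divides m, lcm(lcm(x, l), q) divides m. Since d divides m, lcm(lcm(lcm(x, l), q), d) divides m. Since m > 0, lcm(lcm(lcm(x, l), q), d) ≤ m.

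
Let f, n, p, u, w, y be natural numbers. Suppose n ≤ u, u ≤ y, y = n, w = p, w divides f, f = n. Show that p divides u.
From y = n and u ≤ y, u ≤ n. Since n ≤ u, n = u. Since f = n, f = u. w = p and w divides f, hence p divides f. f = u, so p divides u.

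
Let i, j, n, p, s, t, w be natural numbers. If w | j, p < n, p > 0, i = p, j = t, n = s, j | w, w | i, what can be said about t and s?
t < s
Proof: w | j and j | w, thus w = j. Since j = t, w = t. i = p and w | i, hence w | p. From p > 0, w ≤ p. w = t, so t ≤ p. From n = s and p < n, p < s. t ≤ p, so t < s.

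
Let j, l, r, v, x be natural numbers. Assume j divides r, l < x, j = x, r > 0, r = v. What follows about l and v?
l < v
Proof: j = x and j divides r, therefore x divides r. Since r > 0, x ≤ r. Because r = v, x ≤ v. l < x, so l < v.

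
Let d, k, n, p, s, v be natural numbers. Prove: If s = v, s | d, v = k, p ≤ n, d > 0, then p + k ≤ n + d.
Because s = v and s | d, v | d. From v = k, k | d. Since d > 0, k ≤ d. p ≤ n, so p + k ≤ n + d.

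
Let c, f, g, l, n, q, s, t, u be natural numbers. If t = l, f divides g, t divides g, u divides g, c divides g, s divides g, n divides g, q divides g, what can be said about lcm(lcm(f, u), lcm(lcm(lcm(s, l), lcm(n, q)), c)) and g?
lcm(lcm(f, u), lcm(lcm(lcm(s, l), lcm(n, q)), c)) divides g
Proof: Since f divides g and u divides g, lcm(f, u) divides g. Because t = l and t divides g, l divides g. Since s divides g, lcm(s, l) divides g. n divides g and q divides g, thus lcm(n, q) divides g. lcm(s, l) divides g, so lcm(lcm(s, l), lcm(n, q)) divides g. c divides g, so lcm(lcm(lcm(s, l), lcm(n, q)), c) divides g. lcm(f, u) divides g, so lcm(lcm(f, u), lcm(lcm(lcm(s, l), lcm(n, q)), c)) divides g.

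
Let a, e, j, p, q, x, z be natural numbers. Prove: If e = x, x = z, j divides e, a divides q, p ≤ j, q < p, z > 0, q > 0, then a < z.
a divides q and q > 0, thus a ≤ q. q < p, so a < p. p ≤ j, so a < j. e = x and x = z, hence e = z. Since j divides e, j divides z. Since z > 0, j ≤ z. a < j, so a < z.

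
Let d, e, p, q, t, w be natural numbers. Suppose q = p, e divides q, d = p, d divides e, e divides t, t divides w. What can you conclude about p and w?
p divides w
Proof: From q = p and e divides q, e divides p. Because d = p and d divides e, p divides e. Since e divides p, e = p. e divides t and t divides w, thus e divides w. Since e = p, p divides w.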